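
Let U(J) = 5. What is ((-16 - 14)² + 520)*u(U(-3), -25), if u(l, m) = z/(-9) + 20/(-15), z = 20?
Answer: -45440/9 ≈ -5048.9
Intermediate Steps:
u(l, m) = -32/9 (u(l, m) = 20/(-9) + 20/(-15) = 20*(-⅑) + 20*(-1/15) = -20/9 - 4/3 = -32/9)
((-16 - 14)² + 520)*u(U(-3), -25) = ((-16 - 14)² + 520)*(-32/9) = ((-30)² + 520)*(-32/9) = (900 + 520)*(-32/9) = 1420*(-32/9) = -45440/9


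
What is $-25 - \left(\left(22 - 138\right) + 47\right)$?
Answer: $44$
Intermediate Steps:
$-25 - \left(\left(22 - 138\right) + 47\right) = -25 - \left(-116 + 47\right) = -25 - -69 = -25 + 69 = 44$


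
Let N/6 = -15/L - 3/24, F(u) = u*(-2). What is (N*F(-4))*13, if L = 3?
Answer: -3198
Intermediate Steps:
F(u) = -2*u
N = -123/4 (N = 6*(-15/3 - 3/24) = 6*(-15*⅓ - 3*1/24) = 6*(-5 - ⅛) = 6*(-41/8) = -123/4 ≈ -30.750)
(N*F(-4))*13 = -(-123)*(-4)/2*13 = -123/4*8*13 = -246*13 = -3198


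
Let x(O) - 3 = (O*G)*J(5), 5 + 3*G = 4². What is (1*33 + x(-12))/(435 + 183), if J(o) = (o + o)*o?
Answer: -1082/309 ≈ -3.5016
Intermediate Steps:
J(o) = 2*o² (J(o) = (2*o)*o = 2*o²)
G = 11/3 (G = -5/3 + (⅓)*4² = -5/3 + (⅓)*16 = -5/3 + 16/3 = 11/3 ≈ 3.6667)
x(O) = 3 + 550*O/3 (x(O) = 3 + (O*(11/3))*(2*5²) = 3 + (11*O/3)*(2*25) = 3 + (11*O/3)*50 = 3 + 550*O/3)
(1*33 + x(-12))/(435 + 183) = (1*33 + (3 + (550/3)*(-12)))/(435 + 183) = (33 + (3 - 2200))/618 = (33 - 2197)*(1/618) = -2164*1/618 = -1082/309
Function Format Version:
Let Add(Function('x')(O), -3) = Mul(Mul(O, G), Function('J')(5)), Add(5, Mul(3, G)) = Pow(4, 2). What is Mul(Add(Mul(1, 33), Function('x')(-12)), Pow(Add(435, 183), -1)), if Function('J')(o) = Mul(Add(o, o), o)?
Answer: Rational(-1082, 309) ≈ -3.5016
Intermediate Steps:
Function('J')(o) = Mul(2, Pow(o, 2)) (Function('J')(o) = Mul(Mul(2, o), o) = Mul(2, Pow(o, 2)))
G = Rational(11, 3) (G = Add(Rational(-5, 3), Mul(Rational(1, 3), Pow(4, 2))) = Add(Rational(-5, 3), Mul(Rational(1, 3), 16)) = Add(Rational(-5, 3), Rational(16, 3)) = Rational(11, 3) ≈ 3.6667)
Function('x')(O) = Add(3, Mul(Rational(550, 3), O)) (Function('x')(O) = Add(3, Mul(Mul(O, Rational(11, 3)), Mul(2, Pow(5, 2)))) = Add(3, Mul(Mul(Rational(11, 3), O), Mul(2, 25))) = Add(3, Mul(Mul(Rational(11, 3), O), 50)) = Add(3, Mul(Rational(550, 3), O)))
Mul(Add(Mul(1, 33), Function('x')(-12)), Pow(Add(435, 183), -1)) = Mul(Add(Mul(1, 33), Add(3, Mul(Rational(550, 3), -12))), Pow(Add(435, 183), -1)) = Mul(Add(33, Add(3, -2200)), Pow(618, -1)) = Mul(Add(33, -2197), Rational(1, 618)) = Mul(-2164, Rational(1, 618)) = Rational(-1082, 309)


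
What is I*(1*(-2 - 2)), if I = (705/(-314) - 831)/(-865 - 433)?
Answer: -261639/101893 ≈ -2.5678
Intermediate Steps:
I = 261639/407572 (I = (705*(-1/314) - 831)/(-1298) = (-705/314 - 831)*(-1/1298) = -261639/314*(-1/1298) = 261639/407572 ≈ 0.64195)
I*(1*(-2 - 2)) = 261639*(1*(-2 - 2))/407572 = 261639*(1*(-4))/407572 = (261639/407572)*(-4) = -261639/101893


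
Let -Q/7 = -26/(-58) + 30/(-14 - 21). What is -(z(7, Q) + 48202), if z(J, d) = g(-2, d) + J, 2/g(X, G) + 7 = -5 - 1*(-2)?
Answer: -241044/5 ≈ -48209.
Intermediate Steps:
g(X, G) = -1/5 (g(X, G) = 2/(-7 + (-5 - 1*(-2))) = 2/(-7 + (-5 + 2)) = 2/(-7 - 3) = 2/(-10) = 2*(-1/10) = -1/5)
Q = 83/29 (Q = -7*(-26/(-58) + 30/(-14 - 21)) = -7*(-26*(-1/58) + 30/(-35)) = -7*(13/29 + 30*(-1/35)) = -7*(13/29 - 6/7) = -7*(-83/203) = 83/29 ≈ 2.8621)
z(J, d) = -1/5 + J
-(z(7, Q) + 48202) = -((-1/5 + 7) + 48202) = -(34/5 + 48202) = -1*241044/5 = -241044/5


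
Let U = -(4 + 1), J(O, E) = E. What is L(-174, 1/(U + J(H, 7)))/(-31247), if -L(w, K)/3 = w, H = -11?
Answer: -522/31247 ≈ -0.016706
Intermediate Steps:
U = -5 (U = -1*5 = -5)
L(w, K) = -3*w
L(-174, 1/(U + J(H, 7)))/(-31247) = -3*(-174)/(-31247) = 522*(-1/31247) = -522/31247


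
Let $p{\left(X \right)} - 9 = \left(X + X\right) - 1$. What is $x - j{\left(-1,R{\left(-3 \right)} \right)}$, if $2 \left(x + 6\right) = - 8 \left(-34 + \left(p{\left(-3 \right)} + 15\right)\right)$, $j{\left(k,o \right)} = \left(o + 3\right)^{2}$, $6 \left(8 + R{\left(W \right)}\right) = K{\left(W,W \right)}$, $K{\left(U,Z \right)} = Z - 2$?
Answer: $\frac{1007}{36} \approx 27.972$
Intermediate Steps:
$K{\left(U,Z \right)} = -2 + Z$
$R{\left(W \right)} = - \frac{25}{3} + \frac{W}{6}$ ($R{\left(W \right)} = -8 + \frac{-2 + W}{6} = -8 + \left(- \frac{1}{3} + \frac{W}{6}\right) = - \frac{25}{3} + \frac{W}{6}$)
$j{\left(k,o \right)} = \left(3 + o\right)^{2}$
$p{\left(X \right)} = 8 + 2 X$ ($p{\left(X \right)} = 9 + \left(\left(X + X\right) - 1\right) = 9 + \left(2 X - 1\right) = 9 + \left(-1 + 2 X\right) = 8 + 2 X$)
$x = 62$ ($x = -6 + \frac{\left(-8\right) \left(-34 + \left(\left(8 + 2 \left(-3\right)\right) + 15\right)\right)}{2} = -6 + \frac{\left(-8\right) \left(-34 + \left(\left(8 - 6\right) + 15\right)\right)}{2} = -6 + \frac{\left(-8\right) \left(-34 + \left(2 + 15\right)\right)}{2} = -6 + \frac{\left(-8\right) \left(-34 + 17\right)}{2} = -6 + \frac{\left(-8\right) \left(-17\right)}{2} = -6 + \frac{1}{2} \cdot 136 = -6 + 68 = 62$)
$x - j{\left(-1,R{\left(-3 \right)} \right)} = 62 - \left(3 + \left(- \frac{25}{3} + \frac{1}{6} \left(-3\right)\right)\right)^{2} = 62 - \left(3 - \frac{53}{6}\right)^{2} = 62 - \left(- \frac{35}{6}\right)^{2} = 62 - \frac{1225}{36} = \frac{1007}{36}$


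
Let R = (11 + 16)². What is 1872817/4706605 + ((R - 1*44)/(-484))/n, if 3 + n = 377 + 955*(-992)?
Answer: 858392460132433/2157231096584520 ≈ 0.39791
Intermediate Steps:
n = -946986 (n = -3 + (377 + 955*(-992)) = -3 + (377 - 947360) = -3 - 946983 = -946986)
R = 729 (R = 27² = 729)
1872817/4706605 + ((R - 1*44)/(-484))/n = 1872817/4706605 + ((729 - 1*44)/(-484))/(-946986) = 1872817*(1/4706605) + ((729 - 44)*(-1/484))*(-1/946986) = 1872817/4706605 + (685*(-1/484))*(-1/946986) = 1872817/4706605 - 685/484*(-1/946986) = 1872817/4706605 + 685/458341224 = 858392460132433/2157231096584520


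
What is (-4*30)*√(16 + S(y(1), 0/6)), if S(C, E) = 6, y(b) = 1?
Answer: -120*√22 ≈ -562.85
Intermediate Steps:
(-4*30)*√(16 + S(y(1), 0/6)) = (-4*30)*√(16 + 6) = -120*√22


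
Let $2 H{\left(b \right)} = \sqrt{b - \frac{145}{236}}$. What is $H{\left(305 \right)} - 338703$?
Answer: $-338703 + \frac{\sqrt{4238265}}{236} \approx -3.3869 \cdot 10^{5}$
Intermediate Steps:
$H{\left(b \right)} = \frac{\sqrt{- \frac{145}{236} + b}}{2}$ ($H{\left(b \right)} = \frac{\sqrt{b - \frac{145}{236}}}{2} = \frac{\sqrt{- \frac{145}{236} + b}}{2}$)
$H{\left(305 \right)} - 338703 = \frac{\sqrt{-8555 + 13924 \cdot 305}}{236} - 338703 = \frac{\sqrt{-8555 + 4246820}}{236} - 338703 = \frac{\sqrt{4238265}}{236} - 338703 = -338703 + \frac{\sqrt{4238265}}{236}$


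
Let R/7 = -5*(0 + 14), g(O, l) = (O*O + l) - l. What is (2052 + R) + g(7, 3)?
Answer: 1611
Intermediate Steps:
g(O, l) = O² (g(O, l) = (O² + l) - l = (l + O²) - l = O²)
R = -490 (R = 7*(-5*(0 + 14)) = 7*(-5*14) = 7*(-70) = -490)
(2052 + R) + g(7, 3) = (2052 - 490) + 7² = 1562 + 49 = 1611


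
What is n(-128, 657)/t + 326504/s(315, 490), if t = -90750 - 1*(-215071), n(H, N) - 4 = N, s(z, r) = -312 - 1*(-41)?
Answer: -40591124653/33690991 ≈ -1204.8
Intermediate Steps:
s(z, r) = -271 (s(z, r) = -312 + 41 = -271)
n(H, N) = 4 + N
t = 124321 (t = -90750 + 215071 = 124321)
n(-128, 657)/t + 326504/s(315, 490) = (4 + 657)/124321 + 326504/(-271) = 661*(1/124321) + 326504*(-1/271) = 661/124321 - 326504/271 = -40591124653/33690991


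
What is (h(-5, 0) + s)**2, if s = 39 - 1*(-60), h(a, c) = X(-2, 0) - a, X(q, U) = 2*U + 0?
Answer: 10816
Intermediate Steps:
X(q, U) = 2*U
h(a, c) = -a (h(a, c) = 2*0 - a = 0 - a = -a)
s = 99 (s = 39 + 60 = 99)
(h(-5, 0) + s)**2 = (-1*(-5) + 99)**2 = (5 + 99)**2 = 104**2 = 10816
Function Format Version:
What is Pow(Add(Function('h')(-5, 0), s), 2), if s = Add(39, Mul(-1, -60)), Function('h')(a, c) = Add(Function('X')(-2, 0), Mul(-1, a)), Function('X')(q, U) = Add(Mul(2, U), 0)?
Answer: 10816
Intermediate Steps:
Function('X')(q, U) = Mul(2, U)
Function('h')(a, c) = Mul(-1, a) (Function('h')(a, c) = Add(Mul(2, 0), Mul(-1, a)) = Add(0, Mul(-1, a)) = Mul(-1, a))
s = 99 (s = Add(39, 60) = 99)
Pow(Add(Function('h')(-5, 0), s), 2) = Pow(Add(Mul(-1, -5), 99), 2) = Pow(Add(5, 99), 2) = Pow(104, 2) = 10816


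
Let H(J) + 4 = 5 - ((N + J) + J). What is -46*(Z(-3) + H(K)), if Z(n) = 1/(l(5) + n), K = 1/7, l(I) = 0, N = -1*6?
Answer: -6164/21 ≈ -293.52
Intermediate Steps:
N = -6
K = 1/7 ≈ 0.14286
Z(n) = 1/n (Z(n) = 1/(0 + n) = 1/n)
H(J) = 7 - 2*J (H(J) = -4 + (5 - ((-6 + J) + J)) = -4 + (5 - (-6 + 2*J)) = -4 + (5 + (6 - 2*J)) = -4 + (11 - 2*J) = 7 - 2*J)
-46*(Z(-3) + H(K)) = -46*(1/(-3) + (7 - 2*1/7)) = -46*(-1/3 + (7 - 2/7)) = -46*(-1/3 + 47/7) = -46*134/21 = -6164/21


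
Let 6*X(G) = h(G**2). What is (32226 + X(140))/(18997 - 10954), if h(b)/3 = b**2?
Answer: 192112226/8043 ≈ 23886.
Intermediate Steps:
h(b) = 3*b**2
X(G) = G**4/2 (X(G) = (3*(G**2)**2)/6 = (3*G**4)/6 = G**4/2)
(32226 + X(140))/(18997 - 10954) = (32226 + (1/2)*140**4)/(18997 - 10954) = (32226 + (1/2)*384160000)/8043 = (32226 + 192080000)*(1/8043) = 192112226*(1/8043) = 192112226/8043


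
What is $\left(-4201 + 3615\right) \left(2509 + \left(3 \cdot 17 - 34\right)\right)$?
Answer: $-1480236$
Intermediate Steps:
$\left(-4201 + 3615\right) \left(2509 + \left(3 \cdot 17 - 34\right)\right) = - 586 \left(2509 + \left(51 - 34\right)\right) = - 586 \left(2509 + 17\right) = \left(-586\right) 2526 = -1480236$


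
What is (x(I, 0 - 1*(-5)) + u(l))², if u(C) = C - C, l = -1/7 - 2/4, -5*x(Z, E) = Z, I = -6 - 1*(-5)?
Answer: 1/25 ≈ 0.040000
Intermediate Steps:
I = -1 (I = -6 + 5 = -1)
x(Z, E) = -Z/5
l = -9/14 (l = -1*⅐ - 2*¼ = -⅐ - ½ = -9/14 ≈ -0.64286)
u(C) = 0
(x(I, 0 - 1*(-5)) + u(l))² = (-⅕*(-1) + 0)² = (⅕ + 0)² = (⅕)² = 1/25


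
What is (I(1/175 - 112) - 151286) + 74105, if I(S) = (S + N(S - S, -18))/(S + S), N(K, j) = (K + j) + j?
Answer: -1008438313/13066 ≈ -77180.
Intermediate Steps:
N(K, j) = K + 2*j
I(S) = (-36 + S)/(2*S) (I(S) = (S + ((S - S) + 2*(-18)))/(S + S) = (S + (0 - 36))/((2*S)) = (S - 36)*(1/(2*S)) = (-36 + S)*(1/(2*S)) = (-36 + S)/(2*S))
(I(1/175 - 112) - 151286) + 74105 = ((-36 + (1/175 - 112))/(2*(1/175 - 112)) - 151286) + 74105 = ((-36 - 19599/175)/(2*(-19599/175)) - 151286) + 74105 = ((½)*(-175/19599)*(-25899/175) - 151286) + 74105 = (8633/13066 - 151286) + 74105 = -1976694243/13066 + 74105 = -1008438313/13066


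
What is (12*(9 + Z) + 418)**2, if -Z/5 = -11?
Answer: 1406596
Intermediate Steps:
Z = 55 (Z = -5*(-11) = 55)
(12*(9 + Z) + 418)**2 = (12*(9 + 55) + 418)**2 = (12*64 + 418)**2 = (768 + 418)**2 = 1186**2 = 1406596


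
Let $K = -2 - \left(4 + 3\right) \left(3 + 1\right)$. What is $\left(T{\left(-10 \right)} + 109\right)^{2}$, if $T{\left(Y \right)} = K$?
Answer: $6241$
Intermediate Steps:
$K = -30$ ($K = -2 - 7 \cdot 4 = -2 - 28 = -30$)
$T{\left(Y \right)} = -30$
$\left(T{\left(-10 \right)} + 109\right)^{2} = \left(-30 + 109\right)^{2} = 79^{2} = 6241$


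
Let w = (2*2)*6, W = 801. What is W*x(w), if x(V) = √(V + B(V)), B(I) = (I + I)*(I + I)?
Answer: 1602*√582 ≈ 38648.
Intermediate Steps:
B(I) = 4*I² (B(I) = (2*I)*(2*I) = 4*I²)
w = 24 (w = 4*6 = 24)
x(V) = √(V + 4*V²)
W*x(w) = 801*√(24*(1 + 4*24)) = 801*√(24*(1 + 96)) = 801*√(24*97) = 801*√2328 = 801*(2*√582) = 1602*√582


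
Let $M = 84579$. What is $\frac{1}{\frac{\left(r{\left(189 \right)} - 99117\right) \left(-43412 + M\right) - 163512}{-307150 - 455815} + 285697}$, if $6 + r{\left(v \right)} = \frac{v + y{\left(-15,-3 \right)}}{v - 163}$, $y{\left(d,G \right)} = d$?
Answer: $\frac{1983709}{577348970005} \approx 3.4359 \cdot 10^{-6}$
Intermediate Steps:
$r{\left(v \right)} = -6 + \frac{-15 + v}{-163 + v}$ ($r{\left(v \right)} = -6 + \frac{v - 15}{v - 163} = -6 + \frac{-15 + v}{-163 + v}$)
$\frac{1}{\frac{\left(r{\left(189 \right)} - 99117\right) \left(-43412 + M\right) - 163512}{-307150 - 455815} + 285697} = \frac{1}{\frac{\left(\frac{963 - 945}{-163 + 189} - 99117\right) \left(-43412 + 84579\right) - 163512}{-307150 - 455815} + 285697} = \frac{1}{\frac{\left(\frac{963 - 945}{26} - 99117\right) 41167 - 163512}{-762965} + 285697} = \frac{1}{\left(\left(\frac{1}{26} \cdot 18 - 99117\right) 41167 - 163512\right) \left(- \frac{1}{762965}\right) + 285697} = \frac{1}{\left(\left(\frac{9}{13} - 99117\right) 41167 - 163512\right) \left(- \frac{1}{762965}\right) + 285697} = \frac{1}{\left(\left(- \frac{1288512}{13}\right) 41167 - 163512\right) \left(- \frac{1}{762965}\right) + 285697} = \frac{1}{\left(- \frac{53044173504}{13} - 163512\right) \left(- \frac{1}{762965}\right) + 285697} = \frac{1}{\left(- \frac{53046299160}{13}\right) \left(- \frac{1}{762965}\right) + 285697} = \frac{1}{\frac{10609259832}{1983709} + 285697} = \frac{1}{\frac{577348970005}{1983709}} = \frac{1983709}{577348970005}$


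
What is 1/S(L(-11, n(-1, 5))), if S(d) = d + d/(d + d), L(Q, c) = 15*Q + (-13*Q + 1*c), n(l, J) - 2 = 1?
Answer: -2/37 ≈ -0.054054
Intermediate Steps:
n(l, J) = 3 (n(l, J) = 2 + 1 = 3)
L(Q, c) = c + 2*Q (L(Q, c) = 15*Q + (-13*Q + c) = 15*Q + (c - 13*Q) = c + 2*Q)
S(d) = 1/2 + d (S(d) = d + d/((2*d)) = d + (1/(2*d))*d = d + 1/2 = 1/2 + d)
1/S(L(-11, n(-1, 5))) = 1/(1/2 + (3 + 2*(-11))) = 1/(1/2 + (3 - 22)) = 1/(1/2 - 19) = 1/(-37/2) = -2/37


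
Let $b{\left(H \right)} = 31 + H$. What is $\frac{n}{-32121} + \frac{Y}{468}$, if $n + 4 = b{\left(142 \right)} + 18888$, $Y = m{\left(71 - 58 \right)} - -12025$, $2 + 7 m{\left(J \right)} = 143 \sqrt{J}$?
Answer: $\frac{32608521}{1299116} + \frac{11 \sqrt{13}}{252} \approx 25.258$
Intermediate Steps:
$m{\left(J \right)} = - \frac{2}{7} + \frac{143 \sqrt{J}}{7}$
$Y = \frac{84173}{7} + \frac{143 \sqrt{13}}{7}$ ($Y = \left(- \frac{2}{7} + \frac{143 \sqrt{71 - 58}}{7}\right) - -12025 = \left(- \frac{2}{7} + \frac{143 \sqrt{13}}{7}\right) + 12025 = \frac{84173}{7} + \frac{143 \sqrt{13}}{7} \approx 12098.0$)
$n = 19057$ ($n = -4 + \left(\left(31 + 142\right) + 18888\right) = -4 + \left(173 + 18888\right) = -4 + 19061 = 19057$)
$\frac{n}{-32121} + \frac{Y}{468} = \frac{19057}{-32121} + \frac{\frac{84173}{7} + \frac{143 \sqrt{13}}{7}}{468} = 19057 \left(- \frac{1}{32121}\right) + \left(\frac{84173}{7} + \frac{143 \sqrt{13}}{7}\right) \frac{1}{468} = - \frac{19057}{32121} + \left(\frac{84173}{3276} + \frac{11 \sqrt{13}}{252}\right) = \frac{32608521}{1299116} + \frac{11 \sqrt{13}}{252}$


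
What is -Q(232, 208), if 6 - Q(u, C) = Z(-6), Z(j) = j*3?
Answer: -24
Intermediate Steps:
Z(j) = 3*j
Q(u, C) = 24 (Q(u, C) = 6 - 3*(-6) = 6 - 1*(-18) = 6 + 18 = 24)
-Q(232, 208) = -1*24 = -24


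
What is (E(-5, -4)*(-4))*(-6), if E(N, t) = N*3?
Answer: -360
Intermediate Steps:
E(N, t) = 3*N
(E(-5, -4)*(-4))*(-6) = ((3*(-5))*(-4))*(-6) = -15*(-4)*(-6) = 60*(-6) = -360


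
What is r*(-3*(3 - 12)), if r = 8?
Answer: 216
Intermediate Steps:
r*(-3*(3 - 12)) = 8*(-3*(3 - 12)) = 8*(-3*(-9)) = 8*27 = 216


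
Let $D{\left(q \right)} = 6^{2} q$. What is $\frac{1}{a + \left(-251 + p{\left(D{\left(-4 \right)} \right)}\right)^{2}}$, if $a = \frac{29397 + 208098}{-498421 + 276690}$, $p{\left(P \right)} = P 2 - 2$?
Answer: $\frac{221731}{64896213316} \approx 3.4167 \cdot 10^{-6}$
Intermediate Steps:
$D{\left(q \right)} = 36 q$
$p{\left(P \right)} = -2 + 2 P$ ($p{\left(P \right)} = 2 P - 2 = -2 + 2 P$)
$a = - \frac{237495}{221731}$ ($a = \frac{237495}{-221731} = 237495 \left(- \frac{1}{221731}\right) = - \frac{237495}{221731} \approx -1.0711$)
$\frac{1}{a + \left(-251 + p{\left(D{\left(-4 \right)} \right)}\right)^{2}} = \frac{1}{- \frac{237495}{221731} + \left(-251 + \left(-2 + 2 \cdot 36 \left(-4\right)\right)\right)^{2}} = \frac{1}{- \frac{237495}{221731} + \left(-251 + \left(-2 + 2 \left(-144\right)\right)\right)^{2}} = \frac{1}{- \frac{237495}{221731} + \left(-251 - 290\right)^{2}} = \frac{1}{- \frac{237495}{221731} + \left(-541\right)^{2}} = \frac{1}{- \frac{237495}{221731} + 292681} = \frac{1}{\frac{64896213316}{221731}} = \frac{221731}{64896213316}$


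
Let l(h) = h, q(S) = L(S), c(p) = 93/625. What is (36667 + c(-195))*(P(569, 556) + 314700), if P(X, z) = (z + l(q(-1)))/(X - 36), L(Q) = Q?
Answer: 768798527618808/66625 ≈ 1.1539e+10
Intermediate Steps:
c(p) = 93/625 (c(p) = 93*(1/625) = 93/625)
q(S) = S
P(X, z) = (-1 + z)/(-36 + X) (P(X, z) = (z - 1)/(X - 36) = (-1 + z)/(-36 + X))
(36667 + c(-195))*(P(569, 556) + 314700) = (36667 + 93/625)*((-1 + 556)/(-36 + 569) + 314700) = 22916968*(555/533 + 314700)/625 = (22916968/625)*(167735655/533) = 768798527618808/66625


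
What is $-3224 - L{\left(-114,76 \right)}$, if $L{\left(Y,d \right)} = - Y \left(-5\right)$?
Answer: $-2654$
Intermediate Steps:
$L{\left(Y,d \right)} = 5 Y$ ($L{\left(Y,d \right)} = - \left(-5\right) Y = 5 Y$)
$-3224 - L{\left(-114,76 \right)} = -3224 - 5 \left(-114\right) = -3224 - -570 = -3224 + 570 = -2654$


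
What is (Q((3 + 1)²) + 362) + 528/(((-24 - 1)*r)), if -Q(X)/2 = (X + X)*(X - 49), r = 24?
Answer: 61828/25 ≈ 2473.1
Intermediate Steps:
Q(X) = -4*X*(-49 + X) (Q(X) = -2*(X + X)*(X - 49) = -2*2*X*(-49 + X) = -4*X*(-49 + X))
(Q((3 + 1)²) + 362) + 528/(((-24 - 1)*r)) = (4*(3 + 1)²*(49 - (3 + 1)²) + 362) + 528/(((-24 - 1)*24)) = (4*4²*(49 - 1*4²) + 362) + 528/((-25*24)) = (4*16*(49 - 1*16) + 362) + 528/(-600) = (4*16*(49 - 16) + 362) + 528*(-1/600) = (4*16*33 + 362) - 22/25 = (2112 + 362) - 22/25 = 2474 - 22/25 = 61828/25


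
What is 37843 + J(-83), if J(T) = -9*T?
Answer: 38590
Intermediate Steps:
37843 + J(-83) = 37843 - 9*(-83) = 37843 + 747 = 38590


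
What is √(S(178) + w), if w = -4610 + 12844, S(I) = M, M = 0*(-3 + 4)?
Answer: √8234 ≈ 90.741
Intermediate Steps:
M = 0 (M = 0*1 = 0)
S(I) = 0
w = 8234
√(S(178) + w) = √(0 + 8234) = √8234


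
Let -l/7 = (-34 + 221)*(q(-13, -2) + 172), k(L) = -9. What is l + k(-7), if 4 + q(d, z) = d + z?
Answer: -200286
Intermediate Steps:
q(d, z) = -4 + d + z (q(d, z) = -4 + (d + z) = -4 + d + z)
l = -200277 (l = -7*(-34 + 221)*((-4 - 13 - 2) + 172) = -1309*(-19 + 172) = -1309*153 = -7*28611 = -200277)
l + k(-7) = -200277 - 9 = -200286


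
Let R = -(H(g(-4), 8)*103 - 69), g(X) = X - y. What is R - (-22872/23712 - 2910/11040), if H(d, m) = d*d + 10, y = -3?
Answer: -96601709/90896 ≈ -1062.8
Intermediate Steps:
g(X) = 3 + X (g(X) = X - 1*(-3) = X + 3 = 3 + X)
H(d, m) = 10 + d² (H(d, m) = d² + 10 = 10 + d²)
R = -1064 (R = -((10 + (3 - 4)²)*103 - 69) = -((10 + (-1)²)*103 - 69) = -((10 + 1)*103 - 69) = -(11*103 - 69) = -(1133 - 69) = -1*1064 = -1064)
R - (-22872/23712 - 2910/11040) = -1064 - (-22872/23712 - 2910/11040) = -1064 - (-22872*1/23712 - 2910*1/11040) = -1064 - (-953/988 - 97/368) = -1064 - 1*(-111635/90896) = -1064 + 111635/90896 = -96601709/90896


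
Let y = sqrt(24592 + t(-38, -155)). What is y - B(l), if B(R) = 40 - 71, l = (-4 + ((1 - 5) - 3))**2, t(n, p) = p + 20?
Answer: 31 + sqrt(24457) ≈ 187.39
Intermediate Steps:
t(n, p) = 20 + p
y = sqrt(24457) (y = sqrt(24592 + (20 - 155)) = sqrt(24592 - 135) = sqrt(24457) ≈ 156.39)
l = 121 (l = (-4 + (-4 - 3))**2 = (-4 - 7)**2 = (-11)**2 = 121)
B(R) = -31
y - B(l) = sqrt(24457) - 1*(-31) = sqrt(24457) + 31 = 31 + sqrt(24457)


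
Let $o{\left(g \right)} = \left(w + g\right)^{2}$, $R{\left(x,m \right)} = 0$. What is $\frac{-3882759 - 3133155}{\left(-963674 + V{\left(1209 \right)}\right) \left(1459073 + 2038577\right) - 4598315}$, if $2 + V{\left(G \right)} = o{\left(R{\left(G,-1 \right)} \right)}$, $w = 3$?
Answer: $\frac{2338638}{1123524826955} \approx 2.0815 \cdot 10^{-6}$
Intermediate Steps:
$o{\left(g \right)} = \left(3 + g\right)^{2}$
$V{\left(G \right)} = 7$ ($V{\left(G \right)} = -2 + \left(3 + 0\right)^{2} = -2 + 3^{2} = -2 + 9 = 7$)
$\frac{-3882759 - 3133155}{\left(-963674 + V{\left(1209 \right)}\right) \left(1459073 + 2038577\right) - 4598315} = \frac{-3882759 - 3133155}{\left(-963674 + 7\right) \left(1459073 + 2038577\right) - 4598315} = - \frac{7015914}{\left(-963667\right) 3497650 - 4598315} = - \frac{7015914}{-3370569882550 - 4598315} = - \frac{7015914}{-3370574480865} = \left(-7015914\right) \left(- \frac{1}{3370574480865}\right) = \frac{2338638}{1123524826955}$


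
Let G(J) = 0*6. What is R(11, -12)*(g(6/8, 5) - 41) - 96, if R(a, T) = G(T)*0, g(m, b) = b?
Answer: -96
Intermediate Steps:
G(J) = 0
R(a, T) = 0 (R(a, T) = 0*0 = 0)
R(11, -12)*(g(6/8, 5) - 41) - 96 = 0*(5 - 41) - 96 = 0*(-36) - 96 = 0 - 96 = -96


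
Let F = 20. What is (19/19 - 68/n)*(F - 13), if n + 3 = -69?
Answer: 245/18 ≈ 13.611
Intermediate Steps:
n = -72 (n = -3 - 69 = -72)
(19/19 - 68/n)*(F - 13) = (19/19 - 68/(-72))*(20 - 13) = (19*(1/19) - 68*(-1/72))*7 = (1 + 17/18)*7 = (35/18)*7 = 245/18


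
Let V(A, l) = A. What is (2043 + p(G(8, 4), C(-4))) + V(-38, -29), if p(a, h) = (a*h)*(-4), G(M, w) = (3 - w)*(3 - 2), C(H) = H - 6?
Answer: 1965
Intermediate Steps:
C(H) = -6 + H
G(M, w) = 3 - w (G(M, w) = (3 - w)*1 = 3 - w)
p(a, h) = -4*a*h
(2043 + p(G(8, 4), C(-4))) + V(-38, -29) = (2043 - 4*(3 - 1*4)*(-6 - 4)) - 38 = (2043 - 4*(3 - 4)*(-10)) - 38 = (2043 - 4*(-1)*(-10)) - 38 = (2043 - 40) - 38 = 2003 - 38 = 1965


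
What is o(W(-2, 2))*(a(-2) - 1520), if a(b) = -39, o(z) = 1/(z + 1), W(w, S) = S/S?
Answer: -1559/2 ≈ -779.50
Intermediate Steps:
W(w, S) = 1
o(z) = 1/(1 + z)
o(W(-2, 2))*(a(-2) - 1520) = (-39 - 1520)/(1 + 1) = -1559/2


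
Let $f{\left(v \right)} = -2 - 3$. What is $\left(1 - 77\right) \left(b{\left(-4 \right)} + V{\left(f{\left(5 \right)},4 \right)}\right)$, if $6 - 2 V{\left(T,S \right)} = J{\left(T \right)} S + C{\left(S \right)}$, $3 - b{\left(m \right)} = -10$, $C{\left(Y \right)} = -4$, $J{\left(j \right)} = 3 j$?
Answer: $-3648$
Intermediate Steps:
$b{\left(m \right)} = 13$ ($b{\left(m \right)} = 3 - -10 = 3 + 10 = 13$)
$f{\left(v \right)} = -5$
$V{\left(T,S \right)} = 5 - \frac{3 S T}{2}$ ($V{\left(T,S \right)} = 3 - \frac{3 T S - 4}{2} = 3 - \frac{3 S T - 4}{2} = 3 - \frac{-4 + 3 S T}{2} = 3 - \left(-2 + \frac{3 S T}{2}\right) = 5 - \frac{3 S T}{2}$)
$\left(1 - 77\right) \left(b{\left(-4 \right)} + V{\left(f{\left(5 \right)},4 \right)}\right) = \left(1 - 77\right) \left(13 - \left(-5 + 6 \left(-5\right)\right)\right) = - 76 \left(13 + \left(5 + 30\right)\right) = - 76 \left(13 + 35\right) = \left(-76\right) 48 = -3648$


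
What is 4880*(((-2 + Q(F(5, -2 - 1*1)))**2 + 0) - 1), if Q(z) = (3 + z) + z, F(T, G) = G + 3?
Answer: 0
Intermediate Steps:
F(T, G) = 3 + G
Q(z) = 3 + 2*z
4880*(((-2 + Q(F(5, -2 - 1*1)))**2 + 0) - 1) = 4880*(((-2 + (3 + 2*(3 + (-2 - 1*1))))**2 + 0) - 1) = 4880*(((-2 + (3 + 2*(3 + (-2 - 1))))**2 + 0) - 1) = 4880*(((-2 + (3 + 2*(3 - 3)))**2 + 0) - 1) = 4880*(((-2 + (3 + 2*0))**2 + 0) - 1) = 4880*(((-2 + (3 + 0))**2 + 0) - 1) = 4880*(((-2 + 3)**2 + 0) - 1) = 4880*((1**2 + 0) - 1) = 4880*((1 + 0) - 1) = 4880*(1 - 1) = 4880*0 = 0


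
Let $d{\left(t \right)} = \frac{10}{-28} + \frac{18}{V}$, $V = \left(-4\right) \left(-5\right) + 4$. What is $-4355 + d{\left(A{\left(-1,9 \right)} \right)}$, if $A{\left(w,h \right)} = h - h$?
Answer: $- \frac{121929}{28} \approx -4354.6$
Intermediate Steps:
$V = 24$ ($V = 20 + 4 = 24$)
$A{\left(w,h \right)} = 0$
$d{\left(t \right)} = \frac{11}{28}$ ($d{\left(t \right)} = \frac{10}{-28} + \frac{18}{24} = 10 \left(- \frac{1}{28}\right) + 18 \cdot \frac{1}{24} = - \frac{5}{14} + \frac{3}{4} = \frac{11}{28}$)
$-4355 + d{\left(A{\left(-1,9 \right)} \right)} = -4355 + \frac{11}{28} = - \frac{121929}{28}$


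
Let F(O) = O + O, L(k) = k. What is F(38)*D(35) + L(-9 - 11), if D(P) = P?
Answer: 2640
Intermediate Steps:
F(O) = 2*O
F(38)*D(35) + L(-9 - 11) = (2*38)*35 + (-9 - 11) = 76*35 - 20 = 2660 - 20 = 2640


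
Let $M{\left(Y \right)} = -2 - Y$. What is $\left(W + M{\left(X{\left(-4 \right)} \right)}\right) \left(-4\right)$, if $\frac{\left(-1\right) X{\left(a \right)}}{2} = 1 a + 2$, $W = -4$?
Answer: $40$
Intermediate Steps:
$X{\left(a \right)} = -4 - 2 a$ ($X{\left(a \right)} = - 2 \left(1 a + 2\right) = - 2 \left(a + 2\right) = - 2 \left(2 + a\right) = -4 - 2 a$)
$\left(W + M{\left(X{\left(-4 \right)} \right)}\right) \left(-4\right) = \left(-4 - \left(-2 + 8\right)\right) \left(-4\right) = \left(-4 - 6\right) \left(-4\right) = \left(-10\right) \left(-4\right) = 40$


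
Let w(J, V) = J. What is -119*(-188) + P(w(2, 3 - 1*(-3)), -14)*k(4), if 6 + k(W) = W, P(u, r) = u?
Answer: 22368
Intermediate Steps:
k(W) = -6 + W
-119*(-188) + P(w(2, 3 - 1*(-3)), -14)*k(4) = -119*(-188) + 2*(-6 + 4) = 22372 + 2*(-2) = 22372 - 4 = 22368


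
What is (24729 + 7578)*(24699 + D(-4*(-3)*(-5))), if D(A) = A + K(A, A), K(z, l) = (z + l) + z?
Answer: 790196913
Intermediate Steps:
K(z, l) = l + 2*z (K(z, l) = (l + z) + z = l + 2*z)
D(A) = 4*A (D(A) = A + (A + 2*A) = A + 3*A = 4*A)
(24729 + 7578)*(24699 + D(-4*(-3)*(-5))) = (24729 + 7578)*(24699 + 4*(-4*(-3)*(-5))) = 32307*(24699 + 4*(12*(-5))) = 32307*(24699 + 4*(-60)) = 32307*(24699 - 240) = 32307*24459 = 790196913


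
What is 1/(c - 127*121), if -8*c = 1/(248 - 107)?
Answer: -1128/17333977 ≈ -6.5075e-5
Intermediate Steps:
c = -1/1128 (c = -1/(8*(248 - 107)) = -1/8/141 = -1/8*1/141 = -1/1128 ≈ -0.00088653)
1/(c - 127*121) = 1/(-1/1128 - 127*121) = 1/(-1/1128 - 15367) = 1/(-17333977/1128) = -1128/17333977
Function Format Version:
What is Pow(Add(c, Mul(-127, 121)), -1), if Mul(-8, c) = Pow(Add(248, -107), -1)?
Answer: Rational(-1128, 17333977) ≈ -6.5075e-5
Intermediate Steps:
c = Rational(-1, 1128) (c = Mul(Rational(-1, 8), Pow(Add(248, -107), -1)) = Mul(Rational(-1, 8), Pow(141, -1)) = Mul(Rational(-1, 8), Rational(1, 141)) = Rational(-1, 1128) ≈ -0.00088653)
Pow(Add(c, Mul(-127, 121)), -1) = Pow(Add(Rational(-1, 1128), Mul(-127, 121)), -1) = Pow(Add(Rational(-1, 1128), -15367), -1) = Pow(Rational(-17333977, 1128), -1) = Rational(-1128, 17333977)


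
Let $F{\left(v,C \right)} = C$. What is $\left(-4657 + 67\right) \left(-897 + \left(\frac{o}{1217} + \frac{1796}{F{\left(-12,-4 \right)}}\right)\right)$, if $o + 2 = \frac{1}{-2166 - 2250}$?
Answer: $\frac{5533840892925}{895712} \approx 6.1781 \cdot 10^{6}$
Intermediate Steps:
$o = - \frac{8833}{4416}$ ($o = -2 + \frac{1}{-2166 - 2250} = -2 + \frac{1}{-4416} = -2 - \frac{1}{4416} = - \frac{8833}{4416} \approx -2.0002$)
$\left(-4657 + 67\right) \left(-897 + \left(\frac{o}{1217} + \frac{1796}{F{\left(-12,-4 \right)}}\right)\right) = \left(-4657 + 67\right) \left(-897 + \left(- \frac{8833}{4416 \cdot 1217} + \frac{1796}{-4}\right)\right) = - 4590 \left(-897 + \left(\left(- \frac{8833}{4416}\right) \frac{1}{1217} + 1796 \left(- \frac{1}{4}\right)\right)\right) = - 4590 \left(-897 - \frac{2413056961}{5374272}\right) = \left(-4590\right) \left(- \frac{7233778945}{5374272}\right) = \frac{5533840892925}{895712}$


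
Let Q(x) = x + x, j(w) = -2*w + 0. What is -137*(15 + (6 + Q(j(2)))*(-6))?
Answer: -3699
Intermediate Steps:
j(w) = -2*w
Q(x) = 2*x
-137*(15 + (6 + Q(j(2)))*(-6)) = -137*(15 + (6 + 2*(-2*2))*(-6)) = -137*(15 + (6 + 2*(-4))*(-6)) = -137*(15 + (6 - 8)*(-6)) = -137*(15 - 2*(-6)) = -137*(15 + 12) = -137*27 = -3699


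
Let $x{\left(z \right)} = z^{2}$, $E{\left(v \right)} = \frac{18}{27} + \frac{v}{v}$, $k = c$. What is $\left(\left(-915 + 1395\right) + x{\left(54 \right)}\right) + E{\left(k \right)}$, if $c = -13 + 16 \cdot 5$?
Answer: $\frac{10193}{3} \approx 3397.7$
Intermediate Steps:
$c = 67$ ($c = -13 + 80 = 67$)
$k = 67$
$E{\left(v \right)} = \frac{5}{3}$ ($E{\left(v \right)} = 18 \cdot \frac{1}{27} + 1 = \frac{2}{3} + 1 = \frac{5}{3}$)
$\left(\left(-915 + 1395\right) + x{\left(54 \right)}\right) + E{\left(k \right)} = \left(\left(-915 + 1395\right) + 54^{2}\right) + \frac{5}{3} = \left(480 + 2916\right) + \frac{5}{3} = 3396 + \frac{5}{3} = \frac{10193}{3}$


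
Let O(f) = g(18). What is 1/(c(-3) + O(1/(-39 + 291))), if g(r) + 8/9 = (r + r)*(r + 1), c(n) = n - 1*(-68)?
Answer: 9/6733 ≈ 0.0013367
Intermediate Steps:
c(n) = 68 + n (c(n) = n + 68 = 68 + n)
g(r) = -8/9 + 2*r*(1 + r) (g(r) = -8/9 + (r + r)*(r + 1) = -8/9 + (2*r)*(1 + r) = -8/9 + 2*r*(1 + r))
O(f) = 6148/9 (O(f) = -8/9 + 2*18 + 2*18**2 = -8/9 + 36 + 2*324 = -8/9 + 36 + 648 = 6148/9)
1/(c(-3) + O(1/(-39 + 291))) = 1/((68 - 3) + 6148/9) = 1/(65 + 6148/9) = 1/(6733/9) = 9/6733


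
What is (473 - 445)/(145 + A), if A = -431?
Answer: -14/143 ≈ -0.097902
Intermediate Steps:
(473 - 445)/(145 + A) = (473 - 445)/(145 - 431) = 28/(-286) = 28*(-1/286) = -14/143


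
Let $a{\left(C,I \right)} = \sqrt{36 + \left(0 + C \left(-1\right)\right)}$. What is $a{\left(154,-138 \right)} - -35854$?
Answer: $35854 + i \sqrt{118} \approx 35854.0 + 10.863 i$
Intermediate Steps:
$a{\left(C,I \right)} = \sqrt{36 - C}$ ($a{\left(C,I \right)} = \sqrt{36 + \left(0 - C\right)} = \sqrt{36 - C}$)
$a{\left(154,-138 \right)} - -35854 = \sqrt{36 - 154} - -35854 = \sqrt{36 - 154} + 35854 = \sqrt{-118} + 35854 = i \sqrt{118} + 35854 = 35854 + i \sqrt{118}$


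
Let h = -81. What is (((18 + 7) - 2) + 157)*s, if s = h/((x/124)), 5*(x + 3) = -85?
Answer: 90396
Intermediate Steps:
x = -20 (x = -3 + (⅕)*(-85) = -3 - 17 = -20)
s = 2511/5 (s = -81/((-20/124)) = -81/((-20*1/124)) = -81/(-5/31) = -81*(-31/5) = 2511/5 ≈ 502.20)
(((18 + 7) - 2) + 157)*s = (((18 + 7) - 2) + 157)*(2511/5) = ((25 - 2) + 157)*(2511/5) = (23 + 157)*(2511/5) = 180*(2511/5) = 90396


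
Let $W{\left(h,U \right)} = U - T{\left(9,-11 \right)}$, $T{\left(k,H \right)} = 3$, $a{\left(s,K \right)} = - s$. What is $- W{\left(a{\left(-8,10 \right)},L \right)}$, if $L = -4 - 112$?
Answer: $119$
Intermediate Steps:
$L = -116$
$W{\left(h,U \right)} = -3 + U$ ($W{\left(h,U \right)} = U - 3 = -3 + U$)
$- W{\left(a{\left(-8,10 \right)},L \right)} = - (-3 - 116) = \left(-1\right) \left(-119\right) = 119$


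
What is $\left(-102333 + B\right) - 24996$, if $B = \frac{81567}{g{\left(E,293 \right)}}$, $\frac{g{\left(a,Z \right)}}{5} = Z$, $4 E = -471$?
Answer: $- \frac{186455418}{1465} \approx -1.2727 \cdot 10^{5}$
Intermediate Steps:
$E = - \frac{471}{4}$ ($E = \frac{1}{4} \left(-471\right) = - \frac{471}{4} \approx -117.75$)
$g{\left(a,Z \right)} = 5 Z$
$B = \frac{81567}{1465}$ ($B = \frac{81567}{5 \cdot 293} = \frac{81567}{1465} \approx 55.677$)
$\left(-102333 + B\right) - 24996 = \left(-102333 + \frac{81567}{1465}\right) - 24996 = - \frac{149836278}{1465} - 24996 = - \frac{186455418}{1465}$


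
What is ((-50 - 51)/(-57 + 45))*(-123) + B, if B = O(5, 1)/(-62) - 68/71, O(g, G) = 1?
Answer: -9122915/8804 ≈ -1036.2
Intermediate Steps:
B = -4287/4402 (B = 1/(-62) - 68/71 = 1*(-1/62) - 68*1/71 = -1/62 - 68/71 = -4287/4402 ≈ -0.97388)
((-50 - 51)/(-57 + 45))*(-123) + B = ((-50 - 51)/(-57 + 45))*(-123) - 4287/4402 = -101/(-12)*(-123) - 4287/4402 = -101*(-1/12)*(-123) - 4287/4402 = (101/12)*(-123) - 4287/4402 = -4141/4 - 4287/4402 = -9122915/8804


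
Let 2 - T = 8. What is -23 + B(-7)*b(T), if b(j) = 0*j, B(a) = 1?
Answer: -23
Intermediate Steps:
T = -6 (T = 2 - 1*8 = 2 - 8 = -6)
b(j) = 0
-23 + B(-7)*b(T) = -23 + 1*0 = -23 + 0 = -23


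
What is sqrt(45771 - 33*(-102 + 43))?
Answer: 3*sqrt(5302) ≈ 218.44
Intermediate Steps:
sqrt(45771 - 33*(-102 + 43)) = sqrt(45771 - 33*(-59)) = sqrt(45771 + 1947) = sqrt(47718) = 3*sqrt(5302)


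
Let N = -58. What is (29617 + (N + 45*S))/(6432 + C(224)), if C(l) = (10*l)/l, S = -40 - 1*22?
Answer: 26769/6442 ≈ 4.1554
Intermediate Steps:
S = -62 (S = -40 - 22 = -62)
C(l) = 10
(29617 + (N + 45*S))/(6432 + C(224)) = (29617 + (-58 + 45*(-62)))/(6432 + 10) = (29617 + (-58 - 2790))/6442 = (29617 - 2848)*(1/6442) = 26769*(1/6442) = 26769/6442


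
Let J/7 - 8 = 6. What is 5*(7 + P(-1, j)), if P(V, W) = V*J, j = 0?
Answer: -455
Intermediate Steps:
J = 98 (J = 56 + 7*6 = 56 + 42 = 98)
P(V, W) = 98*V (P(V, W) = V*98 = 98*V)
5*(7 + P(-1, j)) = 5*(7 + 98*(-1)) = 5*(7 - 98) = 5*(-91) = -455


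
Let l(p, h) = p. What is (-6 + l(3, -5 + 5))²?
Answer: 9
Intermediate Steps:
(-6 + l(3, -5 + 5))² = (-6 + 3)² = (-3)² = 9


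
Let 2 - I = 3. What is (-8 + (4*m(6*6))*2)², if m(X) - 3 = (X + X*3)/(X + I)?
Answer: 2930944/1225 ≈ 2392.6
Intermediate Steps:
I = -1 (I = 2 - 1*3 = 2 - 3 = -1)
m(X) = 3 + 4*X/(-1 + X) (m(X) = 3 + (X + X*3)/(X - 1) = 3 + (X + 3*X)/(-1 + X) = 3 + (4*X)/(-1 + X) = 3 + 4*X/(-1 + X))
(-8 + (4*m(6*6))*2)² = (-8 + (4*((-3 + 7*(6*6))/(-1 + 6*6)))*2)² = (-8 + (4*((-3 + 7*36)/(-1 + 36)))*2)² = (-8 + (4*((-3 + 252)/35))*2)² = (-8 + (4*((1/35)*249))*2)² = (-8 + (4*(249/35))*2)² = (-8 + (996/35)*2)² = (-8 + 1992/35)² = (1712/35)² = 2930944/1225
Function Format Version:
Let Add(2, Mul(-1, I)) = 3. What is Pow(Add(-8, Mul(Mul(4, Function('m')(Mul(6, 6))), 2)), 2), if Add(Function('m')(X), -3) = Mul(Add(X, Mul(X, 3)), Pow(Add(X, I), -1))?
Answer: Rational(2930944, 1225) ≈ 2392.6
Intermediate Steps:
I = -1 (I = Add(2, Mul(-1, 3)) = Add(2, -3) = -1)
Function('m')(X) = Add(3, Mul(4, X, Pow(Add(-1, X), -1))) (Function('m')(X) = Add(3, Mul(Add(X, Mul(X, 3)), Pow(Add(X, -1), -1))) = Add(3, Mul(Add(X, Mul(3, X)), Pow(Add(-1, X), -1))) = Add(3, Mul(Mul(4, X), Pow(Add(-1, X), -1))) = Add(3, Mul(4, X, Pow(Add(-1, X), -1))))
Pow(Add(-8, Mul(Mul(4, Function('m')(Mul(6, 6))), 2)), 2) = Pow(Add(-8, Mul(Mul(4, Mul(Pow(Add(-1, Mul(6, 6)), -1), Add(-3, Mul(7, Mul(6, 6))))), 2)), 2) = Pow(Add(-8, Mul(Mul(4, Mul(Pow(Add(-1, 36), -1), Add(-3, Mul(7, 36)))), 2)), 2) = Pow(Add(-8, Mul(Mul(4, Mul(Pow(35, -1), Add(-3, 252))), 2)), 2) = Pow(Add(-8, Mul(Mul(4, Mul(Rational(1, 35), 249)), 2)), 2) = Pow(Add(-8, Mul(Mul(4, Rational(249, 35)), 2)), 2) = Pow(Add(-8, Mul(Rational(996, 35), 2)), 2) = Pow(Add(-8, Rational(1992, 35)), 2) = Pow(Rational(1712, 35), 2) = Rational(2930944, 1225)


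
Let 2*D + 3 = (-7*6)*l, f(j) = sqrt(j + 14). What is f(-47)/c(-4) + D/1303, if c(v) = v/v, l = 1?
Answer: -45/2606 + I*sqrt(33) ≈ -0.017268 + 5.7446*I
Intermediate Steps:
f(j) = sqrt(14 + j)
c(v) = 1
D = -45/2 (D = -3/2 + (-7*6*1)/2 = -3/2 + (-42*1)/2 = -3/2 + (1/2)*(-42) = -3/2 - 21 = -45/2 ≈ -22.500)
f(-47)/c(-4) + D/1303 = sqrt(14 - 47)/1 - 45/2/1303 = sqrt(-33)*1 - 45/2*1/1303 = (I*sqrt(33))*1 - 45/2606 = I*sqrt(33) - 45/2606 = -45/2606 + I*sqrt(33)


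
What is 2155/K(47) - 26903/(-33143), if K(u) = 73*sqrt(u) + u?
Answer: 70678481/175061326 + 157315*sqrt(47)/248254 ≈ 4.7481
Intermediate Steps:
K(u) = u + 73*sqrt(u)
2155/K(47) - 26903/(-33143) = 2155/(47 + 73*sqrt(47)) - 26903/(-33143) = 2155/(47 + 73*sqrt(47)) - 26903*(-1/33143) = 2155/(47 + 73*sqrt(47)) + 26903/33143 = 26903/33143 + 2155/(47 + 73*sqrt(47))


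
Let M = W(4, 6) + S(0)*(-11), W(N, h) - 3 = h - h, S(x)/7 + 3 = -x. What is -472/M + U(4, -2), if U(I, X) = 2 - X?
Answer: 232/117 ≈ 1.9829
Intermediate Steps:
S(x) = -21 - 7*x (S(x) = -21 + 7*(-x) = -21 - 7*x)
W(N, h) = 3 (W(N, h) = 3 + (h - h) = 3 + 0 = 3)
M = 234 (M = 3 + (-21 - 7*0)*(-11) = 3 + (-21 + 0)*(-11) = 3 - 21*(-11) = 3 + 231 = 234)
-472/M + U(4, -2) = -472/234 + (2 - 1*(-2)) = -472*1/234 + (2 + 2) = -236/117 + 4 = 232/117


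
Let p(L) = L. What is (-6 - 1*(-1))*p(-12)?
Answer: 60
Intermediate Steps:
(-6 - 1*(-1))*p(-12) = (-6 - 1*(-1))*(-12) = (-6 + 1)*(-12) = -5*(-12) = 60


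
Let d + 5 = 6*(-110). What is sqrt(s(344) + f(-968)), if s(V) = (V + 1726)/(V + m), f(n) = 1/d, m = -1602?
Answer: 2*I*sqrt(72039552410)/418285 ≈ 1.2833*I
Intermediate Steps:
d = -665 (d = -5 + 6*(-110) = -5 - 660 = -665)
f(n) = -1/665 (f(n) = 1/(-665) = -1/665)
s(V) = (1726 + V)/(-1602 + V) (s(V) = (V + 1726)/(V - 1602) = (1726 + V)/(-1602 + V))
sqrt(s(344) + f(-968)) = sqrt((1726 + 344)/(-1602 + 344) - 1/665) = sqrt(2070/(-1258) - 1/665) = sqrt(-1/1258*2070 - 1/665) = sqrt(-1035/629 - 1/665) = sqrt(-688904/418285) = 2*I*sqrt(72039552410)/418285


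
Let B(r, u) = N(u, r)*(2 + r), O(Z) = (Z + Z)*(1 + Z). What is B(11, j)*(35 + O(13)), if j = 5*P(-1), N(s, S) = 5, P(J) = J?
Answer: 25935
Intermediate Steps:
O(Z) = 2*Z*(1 + Z) (O(Z) = (2*Z)*(1 + Z) = 2*Z*(1 + Z))
j = -5 (j = 5*(-1) = -5)
B(r, u) = 10 + 5*r (B(r, u) = 5*(2 + r) = 10 + 5*r)
B(11, j)*(35 + O(13)) = (10 + 5*11)*(35 + 2*13*(1 + 13)) = (10 + 55)*(35 + 2*13*14) = 65*(35 + 364) = 65*399 = 25935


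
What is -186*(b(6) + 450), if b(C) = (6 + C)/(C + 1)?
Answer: -588132/7 ≈ -84019.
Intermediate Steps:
b(C) = (6 + C)/(1 + C)
-186*(b(6) + 450) = -186*((6 + 6)/(1 + 6) + 450) = -186*(12/7 + 450) = -186*3162/7 = -588132/7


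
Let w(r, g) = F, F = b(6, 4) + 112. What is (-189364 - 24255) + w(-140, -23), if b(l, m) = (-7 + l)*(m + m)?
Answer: -213515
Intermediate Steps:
b(l, m) = 2*m*(-7 + l) (b(l, m) = (-7 + l)*(2*m) = 2*m*(-7 + l))
F = 104 (F = 2*4*(-7 + 6) + 112 = 2*4*(-1) + 112 = -8 + 112 = 104)
w(r, g) = 104
(-189364 - 24255) + w(-140, -23) = (-189364 - 24255) + 104 = -213619 + 104 = -213515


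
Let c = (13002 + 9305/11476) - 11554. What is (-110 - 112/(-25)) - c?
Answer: -445937513/286900 ≈ -1554.3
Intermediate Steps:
c = 16626553/11476 (c = (13002 + 9305*(1/11476)) - 11554 = (13002 + 9305/11476) - 11554 = 149220257/11476 - 11554 = 16626553/11476 ≈ 1448.8)
(-110 - 112/(-25)) - c = (-110 - 112/(-25)) - 1*16626553/11476 = (-110 - 1/25*(-112)) - 16626553/11476 = (-110 + 112/25) - 16626553/11476 = -2638/25 - 16626553/11476 = -445937513/286900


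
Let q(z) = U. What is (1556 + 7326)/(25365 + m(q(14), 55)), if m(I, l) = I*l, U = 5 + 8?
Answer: 4441/13040 ≈ 0.34057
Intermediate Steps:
U = 13
q(z) = 13
(1556 + 7326)/(25365 + m(q(14), 55)) = (1556 + 7326)/(25365 + 13*55) = 8882/(25365 + 715) = 8882/26080 = 8882*(1/26080) = 4441/13040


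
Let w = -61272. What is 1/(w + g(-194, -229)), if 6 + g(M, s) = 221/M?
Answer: -194/11888153 ≈ -1.6319e-5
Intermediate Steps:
g(M, s) = -6 + 221/M
1/(w + g(-194, -229)) = 1/(-61272 + (-6 + 221/(-194))) = 1/(-61272 + (-6 + 221*(-1/194))) = 1/(-61272 + (-6 - 221/194)) = 1/(-61272 - 1385/194) = 1/(-11888153/194) = -194/11888153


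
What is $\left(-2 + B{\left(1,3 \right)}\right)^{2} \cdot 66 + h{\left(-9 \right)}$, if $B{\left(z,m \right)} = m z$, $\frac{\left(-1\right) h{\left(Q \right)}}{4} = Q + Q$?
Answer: $138$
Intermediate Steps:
$h{\left(Q \right)} = - 8 Q$ ($h{\left(Q \right)} = - 4 \left(Q + Q\right) = - 4 \cdot 2 Q = - 8 Q$)
$\left(-2 + B{\left(1,3 \right)}\right)^{2} \cdot 66 + h{\left(-9 \right)} = \left(-2 + 3 \cdot 1\right)^{2} \cdot 66 - -72 = \left(-2 + 3\right)^{2} \cdot 66 + 72 = 1^{2} \cdot 66 + 72 = 1 \cdot 66 + 72 = 66 + 72 = 138$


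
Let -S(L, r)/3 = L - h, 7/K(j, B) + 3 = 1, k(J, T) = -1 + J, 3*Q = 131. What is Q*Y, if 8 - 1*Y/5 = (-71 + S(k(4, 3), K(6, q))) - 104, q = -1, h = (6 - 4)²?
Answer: 39300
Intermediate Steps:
Q = 131/3 (Q = (⅓)*131 = 131/3 ≈ 43.667)
h = 4 (h = 2² = 4)
K(j, B) = -7/2 (K(j, B) = 7/(-3 + 1) = 7/(-2) = 7*(-½) = -7/2)
S(L, r) = 12 - 3*L (S(L, r) = -3*(L - 1*4) = -3*(L - 4) = -3*(-4 + L) = 12 - 3*L)
Y = 900 (Y = 40 - 5*((-71 + (12 - 3*(-1 + 4))) - 104) = 40 - 5*((-71 + (12 - 3*3)) - 104) = 40 - 5*((-71 + (12 - 9)) - 104) = 40 - 5*((-71 + 3) - 104) = 40 - 5*(-68 - 104) = 40 - 5*(-172) = 40 + 860 = 900)
Q*Y = (131/3)*900 = 39300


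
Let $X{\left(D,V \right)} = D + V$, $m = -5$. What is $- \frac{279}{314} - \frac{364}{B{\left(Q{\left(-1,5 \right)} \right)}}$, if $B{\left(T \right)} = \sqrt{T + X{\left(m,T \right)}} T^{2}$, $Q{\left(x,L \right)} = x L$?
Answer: $- \frac{279}{314} + \frac{364 i \sqrt{15}}{375} \approx -0.88854 + 3.7594 i$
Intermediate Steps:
$Q{\left(x,L \right)} = L x$
$B{\left(T \right)} = T^{2} \sqrt{-5 + 2 T}$ ($B{\left(T \right)} = \sqrt{T + \left(-5 + T\right)} T^{2} = \sqrt{-5 + 2 T} T^{2} = T^{2} \sqrt{-5 + 2 T}$)
$- \frac{279}{314} - \frac{364}{B{\left(Q{\left(-1,5 \right)} \right)}} = - \frac{279}{314} - \frac{364}{\left(5 \left(-1\right)\right)^{2} \sqrt{-5 + 2 \cdot 5 \left(-1\right)}} = \left(-279\right) \frac{1}{314} - \frac{364}{\left(-5\right)^{2} \sqrt{-5 + 2 \left(-5\right)}} = - \frac{279}{314} - \frac{364}{25 \sqrt{-5 - 10}} = - \frac{279}{314} - \frac{364}{25 \sqrt{-15}} = - \frac{279}{314} - \frac{364}{25 i \sqrt{15}} = - \frac{279}{314} - 364 \left(- \frac{i \sqrt{15}}{375}\right) = - \frac{279}{314} + \frac{364 i \sqrt{15}}{375}$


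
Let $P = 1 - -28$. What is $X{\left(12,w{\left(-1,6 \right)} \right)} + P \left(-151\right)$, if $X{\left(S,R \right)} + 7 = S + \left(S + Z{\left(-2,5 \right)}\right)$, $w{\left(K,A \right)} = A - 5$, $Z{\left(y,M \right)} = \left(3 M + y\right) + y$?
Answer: $-4351$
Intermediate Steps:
$Z{\left(y,M \right)} = 2 y + 3 M$ ($Z{\left(y,M \right)} = \left(y + 3 M\right) + y = 2 y + 3 M$)
$w{\left(K,A \right)} = -5 + A$ ($w{\left(K,A \right)} = A - 5 = -5 + A$)
$P = 29$ ($P = 1 + 28 = 29$)
$X{\left(S,R \right)} = 4 + 2 S$ ($X{\left(S,R \right)} = -7 + \left(S + \left(S + \left(2 \left(-2\right) + 3 \cdot 5\right)\right)\right) = -7 + \left(S + \left(S + \left(-4 + 15\right)\right)\right) = -7 + \left(S + \left(S + 11\right)\right) = -7 + \left(S + \left(11 + S\right)\right) = -7 + \left(11 + 2 S\right) = 4 + 2 S$)
$X{\left(12,w{\left(-1,6 \right)} \right)} + P \left(-151\right) = \left(4 + 2 \cdot 12\right) + 29 \left(-151\right) = \left(4 + 24\right) - 4379 = 28 - 4379 = -4351$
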